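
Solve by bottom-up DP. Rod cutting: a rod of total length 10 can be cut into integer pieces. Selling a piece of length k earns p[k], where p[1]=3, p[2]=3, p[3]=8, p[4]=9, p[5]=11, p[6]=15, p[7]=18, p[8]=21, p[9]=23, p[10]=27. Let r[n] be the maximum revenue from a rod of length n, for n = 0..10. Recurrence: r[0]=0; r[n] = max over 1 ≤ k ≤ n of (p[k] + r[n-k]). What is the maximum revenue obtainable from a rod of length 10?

30

   n    0    1    2    3    4    5    6    7    8    9   10
r[n]    0    3    6    9   12   15   18   21   24   27   30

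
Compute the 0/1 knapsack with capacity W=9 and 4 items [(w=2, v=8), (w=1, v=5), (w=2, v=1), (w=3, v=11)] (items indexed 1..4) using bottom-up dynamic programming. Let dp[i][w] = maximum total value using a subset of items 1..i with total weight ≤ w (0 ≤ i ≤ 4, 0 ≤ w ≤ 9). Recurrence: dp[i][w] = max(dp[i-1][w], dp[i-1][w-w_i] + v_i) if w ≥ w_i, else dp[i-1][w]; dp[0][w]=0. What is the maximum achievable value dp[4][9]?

25

i\w   0   1   2   3   4   5   6   7   8   9
  0   0   0   0   0   0   0   0   0   0   0
  1   0   0   8   8   8   8   8   8   8   8
  2   0   5   8  13  13  13  13  13  13  13
  3   0   5   8  13  13  14  14  14  14  14
  4   0   5   8  13  16  19  24  24  25  25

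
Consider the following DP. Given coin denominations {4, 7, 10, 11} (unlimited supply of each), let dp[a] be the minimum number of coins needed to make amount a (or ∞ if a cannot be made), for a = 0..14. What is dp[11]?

 a  0  1  2  3  4  5  6  7  8  9 10 11 12 13 14
dp  0  -  -  -  1  -  -  1  2  -  1  1  3  -  2
(- denotes ∞ / unreachable)

1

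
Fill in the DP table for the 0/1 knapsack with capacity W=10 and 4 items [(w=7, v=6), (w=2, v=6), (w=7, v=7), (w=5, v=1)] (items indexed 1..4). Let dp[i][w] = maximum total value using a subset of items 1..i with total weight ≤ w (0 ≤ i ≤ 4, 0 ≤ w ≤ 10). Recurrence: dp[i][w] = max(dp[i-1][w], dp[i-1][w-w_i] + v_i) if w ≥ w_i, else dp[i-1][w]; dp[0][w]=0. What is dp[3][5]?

6

i\w   0   1   2   3   4   5   6   7   8   9  10
  0   0   0   0   0   0   0   0   0   0   0   0
  1   0   0   0   0   0   0   0   6   6   6   6
  2   0   0   6   6   6   6   6   6   6  12  12
  3   0   0   6   6   6   6   6   7   7  13  13
  4   0   0   6   6   6   6   6   7   7  13  13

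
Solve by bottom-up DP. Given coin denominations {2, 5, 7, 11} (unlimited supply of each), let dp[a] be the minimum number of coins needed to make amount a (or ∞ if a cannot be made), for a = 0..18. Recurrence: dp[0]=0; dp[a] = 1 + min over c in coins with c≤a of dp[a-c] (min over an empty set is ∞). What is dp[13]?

2

 a  0  1  2  3  4  5  6  7  8  9 10 11 12 13 14 15 16 17 18
dp  0  -  1  -  2  1  3  1  4  2  2  1  2  2  2  3  2  3  2
(- denotes ∞ / unreachable)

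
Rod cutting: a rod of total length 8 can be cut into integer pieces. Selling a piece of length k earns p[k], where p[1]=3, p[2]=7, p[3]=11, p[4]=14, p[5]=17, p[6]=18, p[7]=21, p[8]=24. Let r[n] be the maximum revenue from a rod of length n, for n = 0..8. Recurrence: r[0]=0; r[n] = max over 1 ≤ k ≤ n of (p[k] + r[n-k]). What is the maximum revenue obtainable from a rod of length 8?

29

   n    0    1    2    3    4    5    6    7    8
r[n]    0    3    7   11   14   18   22   25   29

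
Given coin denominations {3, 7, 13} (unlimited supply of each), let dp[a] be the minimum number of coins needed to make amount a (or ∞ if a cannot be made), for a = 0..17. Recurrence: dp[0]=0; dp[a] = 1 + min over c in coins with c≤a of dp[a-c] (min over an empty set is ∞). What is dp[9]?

3

 a  0  1  2  3  4  5  6  7  8  9 10 11 12 13 14 15 16 17
dp  0  -  -  1  -  -  2  1  -  3  2  -  4  1  2  5  2  3
(- denotes ∞ / unreachable)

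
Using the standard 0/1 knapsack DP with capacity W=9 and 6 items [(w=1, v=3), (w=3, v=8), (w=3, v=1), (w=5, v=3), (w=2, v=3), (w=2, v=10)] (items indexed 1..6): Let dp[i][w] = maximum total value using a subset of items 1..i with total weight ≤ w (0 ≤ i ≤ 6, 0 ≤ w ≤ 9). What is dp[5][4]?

11

i\w   0   1   2   3   4   5   6   7   8   9
  0   0   0   0   0   0   0   0   0   0   0
  1   0   3   3   3   3   3   3   3   3   3
  2   0   3   3   8  11  11  11  11  11  11
  3   0   3   3   8  11  11  11  12  12  12
  4   0   3   3   8  11  11  11  12  12  14
  5   0   3   3   8  11  11  14  14  14  15
  6   0   3  10  13  13  18  21  21  24  24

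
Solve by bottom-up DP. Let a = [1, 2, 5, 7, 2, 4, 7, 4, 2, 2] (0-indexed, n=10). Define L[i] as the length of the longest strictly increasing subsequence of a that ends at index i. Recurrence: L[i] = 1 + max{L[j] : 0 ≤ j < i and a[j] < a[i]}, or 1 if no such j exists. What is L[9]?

   i    0    1    2    3    4    5    6    7    8    9
a[i]    1    2    5    7    2    4    7    4    2    2
L[i]    1    2    3    4    2    3    4    3    2    2

2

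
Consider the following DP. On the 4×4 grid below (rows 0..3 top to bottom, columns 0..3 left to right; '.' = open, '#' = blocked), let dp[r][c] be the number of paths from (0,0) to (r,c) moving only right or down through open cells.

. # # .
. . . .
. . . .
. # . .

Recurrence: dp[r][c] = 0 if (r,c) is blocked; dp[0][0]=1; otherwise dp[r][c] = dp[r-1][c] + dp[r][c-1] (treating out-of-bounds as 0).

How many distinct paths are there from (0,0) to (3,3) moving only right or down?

7

r\c   0   1   2   3
  0   1   0   0   0
  1   1   1   1   1
  2   1   2   3   4
  3   1   0   3   7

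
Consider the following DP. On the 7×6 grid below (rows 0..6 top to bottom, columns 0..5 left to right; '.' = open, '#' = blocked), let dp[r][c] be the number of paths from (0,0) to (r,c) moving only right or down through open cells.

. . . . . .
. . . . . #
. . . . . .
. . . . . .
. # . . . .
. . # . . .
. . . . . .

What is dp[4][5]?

115

r\c   0   1   2   3   4   5
  0   1   1   1   1   1   1
  1   1   2   3   4   5   0
  2   1   3   6  10  15  15
  3   1   4  10  20  35  50
  4   1   0  10  30  65 115
  5   1   1   0  30  95 210
  6   1   2   2  32 127 337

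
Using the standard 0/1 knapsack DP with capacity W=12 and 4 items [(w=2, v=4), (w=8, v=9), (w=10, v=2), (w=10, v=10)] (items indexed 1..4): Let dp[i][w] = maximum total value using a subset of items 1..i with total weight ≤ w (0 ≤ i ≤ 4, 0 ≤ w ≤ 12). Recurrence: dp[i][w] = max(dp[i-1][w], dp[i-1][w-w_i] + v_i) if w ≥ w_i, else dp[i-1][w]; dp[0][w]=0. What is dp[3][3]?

i\w   0   1   2   3   4   5   6   7   8   9  10  11  12
  0   0   0   0   0   0   0   0   0   0   0   0   0   0
  1   0   0   4   4   4   4   4   4   4   4   4   4   4
  2   0   0   4   4   4   4   4   4   9   9  13  13  13
  3   0   0   4   4   4   4   4   4   9   9  13  13  13
  4   0   0   4   4   4   4   4   4   9   9  13  13  14

4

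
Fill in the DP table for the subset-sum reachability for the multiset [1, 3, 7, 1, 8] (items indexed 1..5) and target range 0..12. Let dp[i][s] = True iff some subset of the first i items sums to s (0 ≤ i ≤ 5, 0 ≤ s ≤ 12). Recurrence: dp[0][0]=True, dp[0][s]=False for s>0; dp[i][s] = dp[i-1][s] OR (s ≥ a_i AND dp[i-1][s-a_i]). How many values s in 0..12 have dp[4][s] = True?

i\s   0   1   2   3   4   5   6   7   8   9  10  11  12
  0   T   F   F   F   F   F   F   F   F   F   F   F   F
  1   T   T   F   F   F   F   F   F   F   F   F   F   F
  2   T   T   F   T   T   F   F   F   F   F   F   F   F
  3   T   T   F   T   T   F   F   T   T   F   T   T   F
  4   T   T   T   T   T   T   F   T   T   T   T   T   T
  5   T   T   T   T   T   T   F   T   T   T   T   T   T

12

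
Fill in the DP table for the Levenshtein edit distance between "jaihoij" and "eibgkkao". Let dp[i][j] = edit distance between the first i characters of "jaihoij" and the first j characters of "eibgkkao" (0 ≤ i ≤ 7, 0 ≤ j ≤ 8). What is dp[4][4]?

4

   ''  e  i  b  g  k  k  a  o
''  0  1  2  3  4  5  6  7  8
 j  1  1  2  3  4  5  6  7  8
 a  2  2  2  3  4  5  6  6  7
 i  3  3  2  3  4  5  6  7  7
 h  4  4  3  3  4  5  6  7  8
 o  5  5  4  4  4  5  6  7  7
 i  6  6  5  5  5  5  6  7  8
 j  7  7  6  6  6  6  6  7  8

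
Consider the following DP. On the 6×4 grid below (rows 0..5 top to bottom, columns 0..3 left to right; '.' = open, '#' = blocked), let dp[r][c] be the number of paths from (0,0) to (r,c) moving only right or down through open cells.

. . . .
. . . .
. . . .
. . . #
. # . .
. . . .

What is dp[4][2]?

r\c   0   1   2   3
  0   1   1   1   1
  1   1   2   3   4
  2   1   3   6  10
  3   1   4  10   0
  4   1   0  10  10
  5   1   1  11  21

10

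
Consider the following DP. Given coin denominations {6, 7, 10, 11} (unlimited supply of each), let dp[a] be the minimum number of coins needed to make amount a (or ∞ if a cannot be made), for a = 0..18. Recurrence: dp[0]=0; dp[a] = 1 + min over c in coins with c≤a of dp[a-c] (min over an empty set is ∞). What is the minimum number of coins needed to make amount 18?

2

 a  0  1  2  3  4  5  6  7  8  9 10 11 12 13 14 15 16 17 18
dp  0  -  -  -  -  -  1  1  -  -  1  1  2  2  2  -  2  2  2
(- denotes ∞ / unreachable)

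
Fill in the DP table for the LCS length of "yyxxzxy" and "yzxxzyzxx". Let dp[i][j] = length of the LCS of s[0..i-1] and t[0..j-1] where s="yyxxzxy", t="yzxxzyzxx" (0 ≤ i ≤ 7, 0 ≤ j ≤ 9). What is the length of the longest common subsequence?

   ''  y  z  x  x  z  y  z  x  x
''  0  0  0  0  0  0  0  0  0  0
 y  0  1  1  1  1  1  1  1  1  1
 y  0  1  1  1  1  1  2  2  2  2
 x  0  1  1  2  2  2  2  2  3  3
 x  0  1  1  2  3  3  3  3  3  4
 z  0  1  2  2  3  4  4  4  4  4
 x  0  1  2  3  3  4  4  4  5  5
 y  0  1  2  3  3  4  5  5  5  5

5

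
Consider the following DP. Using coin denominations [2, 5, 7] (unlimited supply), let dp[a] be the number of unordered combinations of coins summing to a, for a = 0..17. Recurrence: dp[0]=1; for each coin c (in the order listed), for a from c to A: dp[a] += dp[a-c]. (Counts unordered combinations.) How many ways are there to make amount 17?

4

after  coin     0     1     2     3     4     5     6     7     8     9    10    11    12    13    14    15    16    17
          2     1     0     1     0     1     0     1     0     1     0     1     0     1     0     1     0     1     0
          5     1     0     1     0     1     1     1     1     1     1     2     1     2     1     2     2     2     2
          7     1     0     1     0     1     1     1     2     1     2     2     2     3     2     4     3     4     4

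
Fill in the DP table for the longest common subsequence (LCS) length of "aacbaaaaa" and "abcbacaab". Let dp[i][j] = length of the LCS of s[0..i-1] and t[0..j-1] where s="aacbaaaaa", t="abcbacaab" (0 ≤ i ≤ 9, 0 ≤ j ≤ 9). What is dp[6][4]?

3

   ''  a  b  c  b  a  c  a  a  b
''  0  0  0  0  0  0  0  0  0  0
 a  0  1  1  1  1  1  1  1  1  1
 a  0  1  1  1  1  2  2  2  2  2
 c  0  1  1  2  2  2  3  3  3  3
 b  0  1  2  2  3  3  3  3  3  4
 a  0  1  2  2  3  4  4  4  4  4
 a  0  1  2  2  3  4  4  5  5  5
 a  0  1  2  2  3  4  4  5  6  6
 a  0  1  2  2  3  4  4  5  6  6
 a  0  1  2  2  3  4  4  5  6  6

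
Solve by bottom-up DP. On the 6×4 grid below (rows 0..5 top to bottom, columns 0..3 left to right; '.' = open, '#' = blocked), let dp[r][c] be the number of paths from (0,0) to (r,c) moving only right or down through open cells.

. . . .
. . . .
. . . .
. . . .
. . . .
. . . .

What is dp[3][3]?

20

r\c   0   1   2   3
  0   1   1   1   1
  1   1   2   3   4
  2   1   3   6  10
  3   1   4  10  20
  4   1   5  15  35
  5   1   6  21  56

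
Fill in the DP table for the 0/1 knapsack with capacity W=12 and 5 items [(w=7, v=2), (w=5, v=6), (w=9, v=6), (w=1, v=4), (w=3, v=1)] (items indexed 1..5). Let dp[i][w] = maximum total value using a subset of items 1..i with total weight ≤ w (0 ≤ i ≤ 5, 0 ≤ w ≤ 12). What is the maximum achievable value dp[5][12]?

i\w   0   1   2   3   4   5   6   7   8   9  10  11  12
  0   0   0   0   0   0   0   0   0   0   0   0   0   0
  1   0   0   0   0   0   0   0   2   2   2   2   2   2
  2   0   0   0   0   0   6   6   6   6   6   6   6   8
  3   0   0   0   0   0   6   6   6   6   6   6   6   8
  4   0   4   4   4   4   6  10  10  10  10  10  10  10
  5   0   4   4   4   5   6  10  10  10  11  11  11  11

11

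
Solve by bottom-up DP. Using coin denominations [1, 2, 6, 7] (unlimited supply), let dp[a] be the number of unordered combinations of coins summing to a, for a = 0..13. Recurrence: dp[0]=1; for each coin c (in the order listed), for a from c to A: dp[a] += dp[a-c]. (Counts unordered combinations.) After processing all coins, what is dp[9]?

9

after  coin     0     1     2     3     4     5     6     7     8     9    10    11    12    13
          1     1     1     1     1     1     1     1     1     1     1     1     1     1     1
          2     1     1     2     2     3     3     4     4     5     5     6     6     7     7
          6     1     1     2     2     3     3     5     5     7     7     9     9    12    12
          7     1     1     2     2     3     3     5     6     8     9    11    12    15    17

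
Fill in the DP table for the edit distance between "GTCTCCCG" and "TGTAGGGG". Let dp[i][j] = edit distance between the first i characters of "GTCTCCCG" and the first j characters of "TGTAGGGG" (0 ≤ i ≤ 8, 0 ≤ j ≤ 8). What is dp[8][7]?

   ''  T  G  T  A  G  G  G  G
''  0  1  2  3  4  5  6  7  8
 G  1  1  1  2  3  4  5  6  7
 T  2  1  2  1  2  3  4  5  6
 C  3  2  2  2  2  3  4  5  6
 T  4  3  3  2  3  3  4  5  6
 C  5  4  4  3  3  4  4  5  6
 C  6  5  5  4  4  4  5  5  6
 C  7  6  6  5  5  5  5  6  6
 G  8  7  6  6  6  5  5  5  6

5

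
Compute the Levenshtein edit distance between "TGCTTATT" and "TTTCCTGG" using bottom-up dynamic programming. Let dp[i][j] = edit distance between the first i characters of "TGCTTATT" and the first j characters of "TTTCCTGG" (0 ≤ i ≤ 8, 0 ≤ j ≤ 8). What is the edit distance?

   ''  T  T  T  C  C  T  G  G
''  0  1  2  3  4  5  6  7  8
 T  1  0  1  2  3  4  5  6  7
 G  2  1  1  2  3  4  5  5  6
 C  3  2  2  2  2  3  4  5  6
 T  4  3  2  2  3  3  3  4  5
 T  5  4  3  2  3  4  3  4  5
 A  6  5  4  3  3  4  4  4  5
 T  7  6  5  4  4  4  4  5  5
 T  8  7  6  5  5  5  4  5  6

6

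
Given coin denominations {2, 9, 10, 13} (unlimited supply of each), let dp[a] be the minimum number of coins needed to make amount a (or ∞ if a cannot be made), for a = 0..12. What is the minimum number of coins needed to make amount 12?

 a  0  1  2  3  4  5  6  7  8  9 10 11 12
dp  0  -  1  -  2  -  3  -  4  1  1  2  2
(- denotes ∞ / unreachable)

2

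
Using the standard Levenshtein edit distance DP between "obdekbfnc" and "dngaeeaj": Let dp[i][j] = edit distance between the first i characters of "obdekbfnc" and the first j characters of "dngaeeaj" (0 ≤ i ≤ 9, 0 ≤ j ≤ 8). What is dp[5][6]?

5

   ''  d  n  g  a  e  e  a  j
''  0  1  2  3  4  5  6  7  8
 o  1  1  2  3  4  5  6  7  8
 b  2  2  2  3  4  5  6  7  8
 d  3  2  3  3  4  5  6  7  8
 e  4  3  3  4  4  4  5  6  7
 k  5  4  4  4  5  5  5  6  7
 b  6  5  5  5  5  6  6  6  7
 f  7  6  6  6  6  6  7  7  7
 n  8  7  6  7  7  7  7  8  8
 c  9  8  7  7  8  8  8  8  9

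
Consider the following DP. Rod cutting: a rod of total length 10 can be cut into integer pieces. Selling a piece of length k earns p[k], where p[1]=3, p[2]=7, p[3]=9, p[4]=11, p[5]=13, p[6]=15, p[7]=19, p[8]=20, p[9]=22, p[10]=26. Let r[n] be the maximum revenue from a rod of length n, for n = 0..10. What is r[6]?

21

   n    0    1    2    3    4    5    6    7    8    9   10
r[n]    0    3    7   10   14   17   21   24   28   31   35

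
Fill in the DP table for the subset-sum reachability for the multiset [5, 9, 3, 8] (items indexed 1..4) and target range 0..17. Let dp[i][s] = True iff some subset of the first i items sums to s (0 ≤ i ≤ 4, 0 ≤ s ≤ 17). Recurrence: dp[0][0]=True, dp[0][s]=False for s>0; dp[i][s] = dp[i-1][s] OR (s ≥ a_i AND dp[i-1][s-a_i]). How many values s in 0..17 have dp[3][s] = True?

8

i\s   0   1   2   3   4   5   6   7   8   9  10  11  12  13  14  15  16  17
  0   T   F   F   F   F   F   F   F   F   F   F   F   F   F   F   F   F   F
  1   T   F   F   F   F   T   F   F   F   F   F   F   F   F   F   F   F   F
  2   T   F   F   F   F   T   F   F   F   T   F   F   F   F   T   F   F   F
  3   T   F   F   T   F   T   F   F   T   T   F   F   T   F   T   F   F   T
  4   T   F   F   T   F   T   F   F   T   T   F   T   T   T   T   F   T   T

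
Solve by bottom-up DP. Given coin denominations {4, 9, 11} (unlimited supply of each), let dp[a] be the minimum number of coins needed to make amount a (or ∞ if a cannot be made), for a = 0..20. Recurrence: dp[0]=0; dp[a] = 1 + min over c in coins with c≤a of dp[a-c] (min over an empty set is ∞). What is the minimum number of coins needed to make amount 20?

2

 a  0  1  2  3  4  5  6  7  8  9 10 11 12 13 14 15 16 17 18 19 20
dp  0  -  -  -  1  -  -  -  2  1  -  1  3  2  -  2  4  3  2  3  2
(- denotes ∞ / unreachable)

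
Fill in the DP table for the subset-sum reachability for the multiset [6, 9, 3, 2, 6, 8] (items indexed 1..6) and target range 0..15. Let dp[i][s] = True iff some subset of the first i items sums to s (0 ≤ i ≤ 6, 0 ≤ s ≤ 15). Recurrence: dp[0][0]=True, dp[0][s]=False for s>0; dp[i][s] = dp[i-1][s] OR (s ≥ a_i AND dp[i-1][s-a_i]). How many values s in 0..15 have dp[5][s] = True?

11

i\s   0   1   2   3   4   5   6   7   8   9  10  11  12  13  14  15
  0   T   F   F   F   F   F   F   F   F   F   F   F   F   F   F   F
  1   T   F   F   F   F   F   T   F   F   F   F   F   F   F   F   F
  2   T   F   F   F   F   F   T   F   F   T   F   F   F   F   F   T
  3   T   F   F   T   F   F   T   F   F   T   F   F   T   F   F   T
  4   T   F   T   T   F   T   T   F   T   T   F   T   T   F   T   T
  5   T   F   T   T   F   T   T   F   T   T   F   T   T   F   T   T
  6   T   F   T   T   F   T   T   F   T   T   T   T   T   T   T   T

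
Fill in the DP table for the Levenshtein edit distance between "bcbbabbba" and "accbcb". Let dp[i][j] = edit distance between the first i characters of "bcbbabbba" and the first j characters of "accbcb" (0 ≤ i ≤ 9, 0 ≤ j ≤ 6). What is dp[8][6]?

5

   ''  a  c  c  b  c  b
''  0  1  2  3  4  5  6
 b  1  1  2  3  3  4  5
 c  2  2  1  2  3  3  4
 b  3  3  2  2  2  3  3
 b  4  4  3  3  2  3  3
 a  5  4  4  4  3  3  4
 b  6  5  5  5  4  4  3
 b  7  6  6  6  5  5  4
 b  8  7  7  7  6  6  5
 a  9  8  8  8  7  7  6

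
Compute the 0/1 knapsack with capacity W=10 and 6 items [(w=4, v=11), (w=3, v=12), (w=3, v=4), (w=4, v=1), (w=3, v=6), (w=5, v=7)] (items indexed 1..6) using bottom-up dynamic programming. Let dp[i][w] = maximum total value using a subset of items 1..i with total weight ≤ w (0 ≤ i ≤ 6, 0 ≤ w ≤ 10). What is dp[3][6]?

i\w   0   1   2   3   4   5   6   7   8   9  10
  0   0   0   0   0   0   0   0   0   0   0   0
  1   0   0   0   0  11  11  11  11  11  11  11
  2   0   0   0  12  12  12  12  23  23  23  23
  3   0   0   0  12  12  12  16  23  23  23  27
  4   0   0   0  12  12  12  16  23  23  23  27
  5   0   0   0  12  12  12  18  23  23  23  29
  6   0   0   0  12  12  12  18  23  23  23  29

16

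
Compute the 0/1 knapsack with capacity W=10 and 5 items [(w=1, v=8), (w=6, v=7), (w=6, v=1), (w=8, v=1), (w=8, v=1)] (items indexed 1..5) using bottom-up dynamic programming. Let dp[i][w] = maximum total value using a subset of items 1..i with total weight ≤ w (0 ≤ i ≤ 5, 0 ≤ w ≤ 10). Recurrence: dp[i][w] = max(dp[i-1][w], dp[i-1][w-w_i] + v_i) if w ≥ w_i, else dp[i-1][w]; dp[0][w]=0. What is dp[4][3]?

i\w   0   1   2   3   4   5   6   7   8   9  10
  0   0   0   0   0   0   0   0   0   0   0   0
  1   0   8   8   8   8   8   8   8   8   8   8
  2   0   8   8   8   8   8   8  15  15  15  15
  3   0   8   8   8   8   8   8  15  15  15  15
  4   0   8   8   8   8   8   8  15  15  15  15
  5   0   8   8   8   8   8   8  15  15  15  15

8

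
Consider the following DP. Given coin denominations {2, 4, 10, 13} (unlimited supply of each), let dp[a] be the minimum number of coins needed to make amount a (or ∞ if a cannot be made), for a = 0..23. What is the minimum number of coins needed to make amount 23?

 a  0  1  2  3  4  5  6  7  8  9 10 11 12 13 14 15 16 17 18 19 20 21 22 23
dp  0  -  1  -  1  -  2  -  2  -  1  -  2  1  2  2  3  2  3  3  2  3  3  2
(- denotes ∞ / unreachable)

2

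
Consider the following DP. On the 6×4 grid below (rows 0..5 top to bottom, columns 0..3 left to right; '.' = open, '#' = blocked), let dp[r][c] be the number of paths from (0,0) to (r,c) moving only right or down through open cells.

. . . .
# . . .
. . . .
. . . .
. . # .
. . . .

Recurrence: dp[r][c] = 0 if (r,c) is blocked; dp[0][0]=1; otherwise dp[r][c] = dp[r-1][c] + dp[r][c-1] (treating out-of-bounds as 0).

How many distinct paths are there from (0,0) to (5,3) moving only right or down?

11

r\c   0   1   2   3
  0   1   1   1   1
  1   0   1   2   3
  2   0   1   3   6
  3   0   1   4  10
  4   0   1   0  10
  5   0   1   1  11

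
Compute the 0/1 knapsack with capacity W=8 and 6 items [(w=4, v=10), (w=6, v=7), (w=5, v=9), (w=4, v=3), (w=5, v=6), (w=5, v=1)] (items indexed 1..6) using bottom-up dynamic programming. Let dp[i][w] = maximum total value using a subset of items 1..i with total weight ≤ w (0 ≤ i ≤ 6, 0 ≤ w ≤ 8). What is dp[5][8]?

i\w   0   1   2   3   4   5   6   7   8
  0   0   0   0   0   0   0   0   0   0
  1   0   0   0   0  10  10  10  10  10
  2   0   0   0   0  10  10  10  10  10
  3   0   0   0   0  10  10  10  10  10
  4   0   0   0   0  10  10  10  10  13
  5   0   0   0   0  10  10  10  10  13
  6   0   0   0   0  10  10  10  10  13

13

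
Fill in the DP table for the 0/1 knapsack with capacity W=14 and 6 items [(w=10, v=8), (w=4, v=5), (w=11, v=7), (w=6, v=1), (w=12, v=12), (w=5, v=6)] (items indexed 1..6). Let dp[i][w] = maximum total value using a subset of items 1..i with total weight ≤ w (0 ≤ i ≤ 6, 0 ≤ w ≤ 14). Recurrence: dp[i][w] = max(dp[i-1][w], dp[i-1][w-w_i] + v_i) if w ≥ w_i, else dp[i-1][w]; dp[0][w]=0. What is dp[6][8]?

6

i\w   0   1   2   3   4   5   6   7   8   9  10  11  12  13  14
  0   0   0   0   0   0   0   0   0   0   0   0   0   0   0   0
  1   0   0   0   0   0   0   0   0   0   0   8   8   8   8   8
  2   0   0   0   0   5   5   5   5   5   5   8   8   8   8  13
  3   0   0   0   0   5   5   5   5   5   5   8   8   8   8  13
  4   0   0   0   0   5   5   5   5   5   5   8   8   8   8  13
  5   0   0   0   0   5   5   5   5   5   5   8   8  12  12  13
  6   0   0   0   0   5   6   6   6   6  11  11  11  12  12  13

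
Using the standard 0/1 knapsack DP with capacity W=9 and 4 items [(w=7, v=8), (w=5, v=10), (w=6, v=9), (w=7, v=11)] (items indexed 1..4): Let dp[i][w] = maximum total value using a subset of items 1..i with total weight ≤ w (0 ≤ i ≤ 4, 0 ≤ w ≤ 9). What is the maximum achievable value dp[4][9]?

i\w   0   1   2   3   4   5   6   7   8   9
  0   0   0   0   0   0   0   0   0   0   0
  1   0   0   0   0   0   0   0   8   8   8
  2   0   0   0   0   0  10  10  10  10  10
  3   0   0   0   0   0  10  10  10  10  10
  4   0   0   0   0   0  10  10  11  11  11

11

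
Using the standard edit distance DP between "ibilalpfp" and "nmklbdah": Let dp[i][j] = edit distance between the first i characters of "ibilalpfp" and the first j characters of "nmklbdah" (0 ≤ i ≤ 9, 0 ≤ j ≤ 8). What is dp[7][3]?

7

   ''  n  m  k  l  b  d  a  h
''  0  1  2  3  4  5  6  7  8
 i  1  1  2  3  4  5  6  7  8
 b  2  2  2  3  4  4  5  6  7
 i  3  3  3  3  4  5  5  6  7
 l  4  4  4  4  3  4  5  6  7
 a  5  5  5  5  4  4  5  5  6
 l  6  6  6  6  5  5  5  6  6
 p  7  7  7  7  6  6  6  6  7
 f  8  8  8  8  7  7  7  7  7
 p  9  9  9  9  8  8  8  8  8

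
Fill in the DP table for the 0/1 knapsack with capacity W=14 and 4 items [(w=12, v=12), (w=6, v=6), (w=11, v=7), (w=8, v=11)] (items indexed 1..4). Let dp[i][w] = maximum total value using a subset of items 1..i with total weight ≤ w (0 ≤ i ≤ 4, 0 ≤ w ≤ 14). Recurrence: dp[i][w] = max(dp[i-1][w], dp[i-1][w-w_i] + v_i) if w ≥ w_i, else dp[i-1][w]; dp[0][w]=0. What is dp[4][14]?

17

i\w   0   1   2   3   4   5   6   7   8   9  10  11  12  13  14
  0   0   0   0   0   0   0   0   0   0   0   0   0   0   0   0
  1   0   0   0   0   0   0   0   0   0   0   0   0  12  12  12
  2   0   0   0   0   0   0   6   6   6   6   6   6  12  12  12
  3   0   0   0   0   0   0   6   6   6   6   6   7  12  12  12
  4   0   0   0   0   0   0   6   6  11  11  11  11  12  12  17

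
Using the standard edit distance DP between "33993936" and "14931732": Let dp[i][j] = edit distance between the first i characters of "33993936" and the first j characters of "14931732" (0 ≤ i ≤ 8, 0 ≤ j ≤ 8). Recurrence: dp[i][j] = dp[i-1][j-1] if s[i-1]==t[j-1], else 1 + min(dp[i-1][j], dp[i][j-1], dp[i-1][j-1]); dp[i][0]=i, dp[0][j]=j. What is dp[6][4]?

4

   ''  1  4  9  3  1  7  3  2
''  0  1  2  3  4  5  6  7  8
 3  1  1  2  3  3  4  5  6  7
 3  2  2  2  3  3  4  5  5  6
 9  3  3  3  2  3  4  5  6  6
 9  4  4  4  3  3  4  5  6  7
 3  5  5  5  4  3  4  5  5  6
 9  6  6  6  5  4  4  5  6  6
 3  7  7  7  6  5  5  5  5  6
 6  8  8  8  7  6  6  6  6  6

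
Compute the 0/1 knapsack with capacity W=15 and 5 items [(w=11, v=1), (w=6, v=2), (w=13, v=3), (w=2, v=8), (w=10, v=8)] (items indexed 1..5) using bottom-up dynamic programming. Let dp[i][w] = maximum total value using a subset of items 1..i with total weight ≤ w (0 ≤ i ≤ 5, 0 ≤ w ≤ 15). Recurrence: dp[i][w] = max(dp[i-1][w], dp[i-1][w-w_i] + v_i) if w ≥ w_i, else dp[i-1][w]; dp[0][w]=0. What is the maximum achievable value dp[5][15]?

16

i\w   0   1   2   3   4   5   6   7   8   9  10  11  12  13  14  15
  0   0   0   0   0   0   0   0   0   0   0   0   0   0   0   0   0
  1   0   0   0   0   0   0   0   0   0   0   0   1   1   1   1   1
  2   0   0   0   0   0   0   2   2   2   2   2   2   2   2   2   2
  3   0   0   0   0   0   0   2   2   2   2   2   2   2   3   3   3
  4   0   0   8   8   8   8   8   8  10  10  10  10  10  10  10  11
  5   0   0   8   8   8   8   8   8  10  10  10  10  16  16  16  16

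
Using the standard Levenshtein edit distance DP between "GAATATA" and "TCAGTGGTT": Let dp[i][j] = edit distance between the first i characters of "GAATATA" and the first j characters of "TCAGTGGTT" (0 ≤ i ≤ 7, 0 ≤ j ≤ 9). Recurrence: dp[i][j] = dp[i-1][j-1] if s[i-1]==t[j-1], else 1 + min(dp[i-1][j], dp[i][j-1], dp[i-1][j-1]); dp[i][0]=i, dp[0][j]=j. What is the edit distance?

6

   ''  T  C  A  G  T  G  G  T  T
''  0  1  2  3  4  5  6  7  8  9
 G  1  1  2  3  3  4  5  6  7  8
 A  2  2  2  2  3  4  5  6  7  8
 A  3  3  3  2  3  4  5  6  7  8
 T  4  3  4  3  3  3  4  5  6  7
 A  5  4  4  4  4  4  4  5  6  7
 T  6  5  5  5  5  4  5  5  5  6
 A  7  6  6  5  6  5  5  6  6  6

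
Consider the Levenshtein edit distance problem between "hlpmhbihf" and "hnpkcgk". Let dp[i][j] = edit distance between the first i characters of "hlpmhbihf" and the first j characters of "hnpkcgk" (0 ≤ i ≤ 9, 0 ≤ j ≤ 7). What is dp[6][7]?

5

   ''  h  n  p  k  c  g  k
''  0  1  2  3  4  5  6  7
 h  1  0  1  2  3  4  5  6
 l  2  1  1  2  3  4  5  6
 p  3  2  2  1  2  3  4  5
 m  4  3  3  2  2  3  4  5
 h  5  4  4  3  3  3  4  5
 b  6  5  5  4  4  4  4  5
 i  7  6  6  5  5  5  5  5
 h  8  7  7  6  6  6  6  6
 f  9  8  8  7  7  7  7  7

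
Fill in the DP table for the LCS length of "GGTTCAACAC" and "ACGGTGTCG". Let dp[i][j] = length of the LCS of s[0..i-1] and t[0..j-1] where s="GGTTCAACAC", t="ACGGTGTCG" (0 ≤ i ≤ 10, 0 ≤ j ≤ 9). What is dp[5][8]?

   ''  A  C  G  G  T  G  T  C  G
''  0  0  0  0  0  0  0  0  0  0
 G  0  0  0  1  1  1  1  1  1  1
 G  0  0  0  1  2  2  2  2  2  2
 T  0  0  0  1  2  3  3  3  3  3
 T  0  0  0  1  2  3  3  4  4  4
 C  0  0  1  1  2  3  3  4  5  5
 A  0  1  1  1  2  3  3  4  5  5
 A  0  1  1  1  2  3  3  4  5  5
 C  0  1  2  2  2  3  3  4  5  5
 A  0  1  2  2  2  3  3  4  5  5
 C  0  1  2  2  2  3  3  4  5  5

5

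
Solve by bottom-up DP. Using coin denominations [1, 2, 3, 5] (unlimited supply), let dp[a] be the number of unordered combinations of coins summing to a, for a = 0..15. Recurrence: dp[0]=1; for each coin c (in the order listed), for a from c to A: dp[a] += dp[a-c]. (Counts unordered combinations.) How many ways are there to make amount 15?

after  coin     0     1     2     3     4     5     6     7     8     9    10    11    12    13    14    15
          1     1     1     1     1     1     1     1     1     1     1     1     1     1     1     1     1
          2     1     1     2     2     3     3     4     4     5     5     6     6     7     7     8     8
          3     1     1     2     3     4     5     7     8    10    12    14    16    19    21    24    27
          5     1     1     2     3     4     6     8    10    13    16    20    24    29    34    40    47

47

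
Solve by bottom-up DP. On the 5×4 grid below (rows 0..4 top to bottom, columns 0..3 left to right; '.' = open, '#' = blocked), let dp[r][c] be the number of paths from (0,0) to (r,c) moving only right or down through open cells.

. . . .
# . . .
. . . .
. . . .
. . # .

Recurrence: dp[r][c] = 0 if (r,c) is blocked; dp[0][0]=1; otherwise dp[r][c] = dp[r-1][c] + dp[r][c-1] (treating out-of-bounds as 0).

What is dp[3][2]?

r\c   0   1   2   3
  0   1   1   1   1
  1   0   1   2   3
  2   0   1   3   6
  3   0   1   4  10
  4   0   1   0  10

4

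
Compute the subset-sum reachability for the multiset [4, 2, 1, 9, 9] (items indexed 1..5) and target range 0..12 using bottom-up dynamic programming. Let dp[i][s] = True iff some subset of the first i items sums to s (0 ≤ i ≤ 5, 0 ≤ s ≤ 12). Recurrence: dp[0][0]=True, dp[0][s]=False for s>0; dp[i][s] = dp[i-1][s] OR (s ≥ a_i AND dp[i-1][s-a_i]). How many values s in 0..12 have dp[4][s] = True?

i\s   0   1   2   3   4   5   6   7   8   9  10  11  12
  0   T   F   F   F   F   F   F   F   F   F   F   F   F
  1   T   F   F   F   T   F   F   F   F   F   F   F   F
  2   T   F   T   F   T   F   T   F   F   F   F   F   F
  3   T   T   T   T   T   T   T   T   F   F   F   F   F
  4   T   T   T   T   T   T   T   T   F   T   T   T   T
  5   T   T   T   T   T   T   T   T   F   T   T   T   T

12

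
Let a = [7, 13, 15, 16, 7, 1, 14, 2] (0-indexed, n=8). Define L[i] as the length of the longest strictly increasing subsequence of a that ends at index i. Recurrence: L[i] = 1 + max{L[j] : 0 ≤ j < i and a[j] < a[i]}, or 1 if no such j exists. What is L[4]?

   i    0    1    2    3    4    5    6    7
a[i]    7   13   15   16    7    1   14    2
L[i]    1    2    3    4    1    1    3    2

1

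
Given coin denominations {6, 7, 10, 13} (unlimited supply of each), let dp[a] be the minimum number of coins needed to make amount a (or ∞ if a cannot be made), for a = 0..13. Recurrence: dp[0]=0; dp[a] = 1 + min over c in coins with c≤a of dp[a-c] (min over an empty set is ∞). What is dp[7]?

 a  0  1  2  3  4  5  6  7  8  9 10 11 12 13
dp  0  -  -  -  -  -  1  1  -  -  1  -  2  1
(- denotes ∞ / unreachable)

1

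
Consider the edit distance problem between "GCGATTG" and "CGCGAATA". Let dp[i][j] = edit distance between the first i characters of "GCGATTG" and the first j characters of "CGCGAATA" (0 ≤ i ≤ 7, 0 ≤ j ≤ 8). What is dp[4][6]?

2

   ''  C  G  C  G  A  A  T  A
''  0  1  2  3  4  5  6  7  8
 G  1  1  1  2  3  4  5  6  7
 C  2  1  2  1  2  3  4  5  6
 G  3  2  1  2  1  2  3  4  5
 A  4  3  2  2  2  1  2  3  4
 T  5  4  3  3  3  2  2  2  3
 T  6  5  4  4  4  3  3  2  3
 G  7  6  5  5  4  4  4  3  3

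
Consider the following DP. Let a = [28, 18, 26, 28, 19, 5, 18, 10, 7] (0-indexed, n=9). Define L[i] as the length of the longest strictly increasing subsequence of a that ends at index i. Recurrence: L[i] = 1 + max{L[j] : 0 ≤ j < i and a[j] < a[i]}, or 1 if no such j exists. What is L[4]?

   i    0    1    2    3    4    5    6    7    8
a[i]   28   18   26   28   19    5   18   10    7
L[i]    1    1    2    3    2    1    2    2    2

2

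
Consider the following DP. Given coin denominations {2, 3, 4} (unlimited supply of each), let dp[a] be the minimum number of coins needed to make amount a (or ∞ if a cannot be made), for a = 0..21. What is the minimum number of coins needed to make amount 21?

6

 a  0  1  2  3  4  5  6  7  8  9 10 11 12 13 14 15 16 17 18 19 20 21
dp  0  -  1  1  1  2  2  2  2  3  3  3  3  4  4  4  4  5  5  5  5  6
(- denotes ∞ / unreachable)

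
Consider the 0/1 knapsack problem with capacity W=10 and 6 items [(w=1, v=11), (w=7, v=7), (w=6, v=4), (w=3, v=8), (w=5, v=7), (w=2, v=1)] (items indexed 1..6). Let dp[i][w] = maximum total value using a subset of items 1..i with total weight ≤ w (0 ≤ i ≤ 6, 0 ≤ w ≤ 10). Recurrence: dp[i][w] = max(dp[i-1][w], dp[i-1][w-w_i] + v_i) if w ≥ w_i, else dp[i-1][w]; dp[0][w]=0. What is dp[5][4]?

19

i\w   0   1   2   3   4   5   6   7   8   9  10
  0   0   0   0   0   0   0   0   0   0   0   0
  1   0  11  11  11  11  11  11  11  11  11  11
  2   0  11  11  11  11  11  11  11  18  18  18
  3   0  11  11  11  11  11  11  15  18  18  18
  4   0  11  11  11  19  19  19  19  19  19  23
  5   0  11  11  11  19  19  19  19  19  26  26
  6   0  11  11  12  19  19  20  20  20  26  26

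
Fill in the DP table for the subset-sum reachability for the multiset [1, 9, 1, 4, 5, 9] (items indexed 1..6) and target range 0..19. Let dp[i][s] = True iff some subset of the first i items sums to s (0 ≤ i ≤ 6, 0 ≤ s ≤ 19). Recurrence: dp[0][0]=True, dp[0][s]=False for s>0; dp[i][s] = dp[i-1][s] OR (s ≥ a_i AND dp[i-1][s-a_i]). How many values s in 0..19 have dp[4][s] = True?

12

i\s   0   1   2   3   4   5   6   7   8   9  10  11  12  13  14  15  16  17  18  19
  0   T   F   F   F   F   F   F   F   F   F   F   F   F   F   F   F   F   F   F   F
  1   T   T   F   F   F   F   F   F   F   F   F   F   F   F   F   F   F   F   F   F
  2   T   T   F   F   F   F   F   F   F   T   T   F   F   F   F   F   F   F   F   F
  3   T   T   T   F   F   F   F   F   F   T   T   T   F   F   F   F   F   F   F   F
  4   T   T   T   F   T   T   T   F   F   T   T   T   F   T   T   T   F   F   F   F
  5   T   T   T   F   T   T   T   T   F   T   T   T   F   T   T   T   T   F   T   T
  6   T   T   T   F   T   T   T   T   F   T   T   T   F   T   T   T   T   F   T   T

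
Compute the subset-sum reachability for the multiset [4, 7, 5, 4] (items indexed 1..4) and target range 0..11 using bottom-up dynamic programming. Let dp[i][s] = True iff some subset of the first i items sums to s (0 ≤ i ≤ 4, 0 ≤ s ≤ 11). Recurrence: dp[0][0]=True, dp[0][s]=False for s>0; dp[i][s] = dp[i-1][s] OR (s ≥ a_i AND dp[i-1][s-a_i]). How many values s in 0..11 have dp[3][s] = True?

6

i\s   0   1   2   3   4   5   6   7   8   9  10  11
  0   T   F   F   F   F   F   F   F   F   F   F   F
  1   T   F   F   F   T   F   F   F   F   F   F   F
  2   T   F   F   F   T   F   F   T   F   F   F   T
  3   T   F   F   F   T   T   F   T   F   T   F   T
  4   T   F   F   F   T   T   F   T   T   T   F   T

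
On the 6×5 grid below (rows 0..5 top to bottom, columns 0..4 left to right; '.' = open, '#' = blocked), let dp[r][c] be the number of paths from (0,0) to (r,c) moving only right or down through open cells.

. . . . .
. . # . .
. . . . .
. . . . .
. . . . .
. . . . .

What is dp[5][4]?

r\c   0   1   2   3   4
  0   1   1   1   1   1
  1   1   2   0   1   2
  2   1   3   3   4   6
  3   1   4   7  11  17
  4   1   5  12  23  40
  5   1   6  18  41  81

81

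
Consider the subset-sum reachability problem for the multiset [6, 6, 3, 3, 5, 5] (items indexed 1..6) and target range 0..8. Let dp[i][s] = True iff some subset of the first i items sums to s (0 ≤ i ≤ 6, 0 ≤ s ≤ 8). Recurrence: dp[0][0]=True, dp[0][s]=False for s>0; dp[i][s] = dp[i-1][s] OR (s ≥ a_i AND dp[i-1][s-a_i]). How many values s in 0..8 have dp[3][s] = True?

i\s   0   1   2   3   4   5   6   7   8
  0   T   F   F   F   F   F   F   F   F
  1   T   F   F   F   F   F   T   F   F
  2   T   F   F   F   F   F   T   F   F
  3   T   F   F   T   F   F   T   F   F
  4   T   F   F   T   F   F   T   F   F
  5   T   F   F   T   F   T   T   F   T
  6   T   F   F   T   F   T   T   F   T

3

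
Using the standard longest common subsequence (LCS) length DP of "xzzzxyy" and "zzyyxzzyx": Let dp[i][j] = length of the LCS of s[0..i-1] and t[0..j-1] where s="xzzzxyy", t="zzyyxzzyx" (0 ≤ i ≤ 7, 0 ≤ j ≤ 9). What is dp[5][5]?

3

   ''  z  z  y  y  x  z  z  y  x
''  0  0  0  0  0  0  0  0  0  0
 x  0  0  0  0  0  1  1  1  1  1
 z  0  1  1  1  1  1  2  2  2  2
 z  0  1  2  2  2  2  2  3  3  3
 z  0  1  2  2  2  2  3  3  3  3
 x  0  1  2  2  2  3  3  3  3  4
 y  0  1  2  3  3  3  3  3  4  4
 y  0  1  2  3  4  4  4  4  4  4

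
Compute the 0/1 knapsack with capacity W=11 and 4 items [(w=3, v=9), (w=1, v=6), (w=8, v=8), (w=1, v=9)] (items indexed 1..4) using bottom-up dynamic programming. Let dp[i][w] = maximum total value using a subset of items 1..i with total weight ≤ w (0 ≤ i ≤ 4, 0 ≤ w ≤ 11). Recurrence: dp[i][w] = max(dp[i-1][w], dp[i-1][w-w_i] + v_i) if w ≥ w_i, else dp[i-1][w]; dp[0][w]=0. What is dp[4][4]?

18

i\w   0   1   2   3   4   5   6   7   8   9  10  11
  0   0   0   0   0   0   0   0   0   0   0   0   0
  1   0   0   0   9   9   9   9   9   9   9   9   9
  2   0   6   6   9  15  15  15  15  15  15  15  15
  3   0   6   6   9  15  15  15  15  15  15  15  17
  4   0   9  15  15  18  24  24  24  24  24  24  24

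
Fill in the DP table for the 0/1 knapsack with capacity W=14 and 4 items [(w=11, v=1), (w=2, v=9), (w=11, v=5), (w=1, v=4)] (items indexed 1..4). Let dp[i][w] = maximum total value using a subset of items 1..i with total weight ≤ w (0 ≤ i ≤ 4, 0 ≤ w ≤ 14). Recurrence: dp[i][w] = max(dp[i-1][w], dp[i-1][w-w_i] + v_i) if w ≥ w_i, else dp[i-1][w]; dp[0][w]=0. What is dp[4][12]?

13

i\w   0   1   2   3   4   5   6   7   8   9  10  11  12  13  14
  0   0   0   0   0   0   0   0   0   0   0   0   0   0   0   0
  1   0   0   0   0   0   0   0   0   0   0   0   1   1   1   1
  2   0   0   9   9   9   9   9   9   9   9   9   9   9  10  10
  3   0   0   9   9   9   9   9   9   9   9   9   9   9  14  14
  4   0   4   9  13  13  13  13  13  13  13  13  13  13  14  18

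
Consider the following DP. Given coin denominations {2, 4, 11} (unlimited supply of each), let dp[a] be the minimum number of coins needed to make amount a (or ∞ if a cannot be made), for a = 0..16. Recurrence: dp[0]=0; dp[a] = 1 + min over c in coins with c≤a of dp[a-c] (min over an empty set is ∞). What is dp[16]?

 a  0  1  2  3  4  5  6  7  8  9 10 11 12 13 14 15 16
dp  0  -  1  -  1  -  2  -  2  -  3  1  3  2  4  2  4
(- denotes ∞ / unreachable)

4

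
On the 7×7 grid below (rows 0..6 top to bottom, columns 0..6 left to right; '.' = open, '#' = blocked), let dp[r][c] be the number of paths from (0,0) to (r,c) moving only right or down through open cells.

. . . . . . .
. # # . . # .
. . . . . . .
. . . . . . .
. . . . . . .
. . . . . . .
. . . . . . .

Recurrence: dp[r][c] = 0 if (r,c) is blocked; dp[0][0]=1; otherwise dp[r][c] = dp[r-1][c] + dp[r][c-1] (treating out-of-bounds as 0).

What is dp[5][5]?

r\c   0   1   2   3   4   5   6
  0   1   1   1   1   1   1   1
  1   1   0   0   1   2   0   1
  2   1   1   1   2   4   4   5
  3   1   2   3   5   9  13  18
  4   1   3   6  11  20  33  51
  5   1   4  10  21  41  74 125
  6   1   5  15  36  77 151 276

74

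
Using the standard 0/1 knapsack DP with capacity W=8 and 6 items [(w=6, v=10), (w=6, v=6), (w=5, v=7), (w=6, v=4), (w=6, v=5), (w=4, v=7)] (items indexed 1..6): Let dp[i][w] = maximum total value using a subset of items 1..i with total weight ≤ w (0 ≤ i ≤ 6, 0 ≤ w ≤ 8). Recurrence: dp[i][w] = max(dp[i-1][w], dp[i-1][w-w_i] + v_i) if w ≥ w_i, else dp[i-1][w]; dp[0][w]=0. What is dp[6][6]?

i\w   0   1   2   3   4   5   6   7   8
  0   0   0   0   0   0   0   0   0   0
  1   0   0   0   0   0   0  10  10  10
  2   0   0   0   0   0   0  10  10  10
  3   0   0   0   0   0   7  10  10  10
  4   0   0   0   0   0   7  10  10  10
  5   0   0   0   0   0   7  10  10  10
  6   0   0   0   0   7   7  10  10  10

10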